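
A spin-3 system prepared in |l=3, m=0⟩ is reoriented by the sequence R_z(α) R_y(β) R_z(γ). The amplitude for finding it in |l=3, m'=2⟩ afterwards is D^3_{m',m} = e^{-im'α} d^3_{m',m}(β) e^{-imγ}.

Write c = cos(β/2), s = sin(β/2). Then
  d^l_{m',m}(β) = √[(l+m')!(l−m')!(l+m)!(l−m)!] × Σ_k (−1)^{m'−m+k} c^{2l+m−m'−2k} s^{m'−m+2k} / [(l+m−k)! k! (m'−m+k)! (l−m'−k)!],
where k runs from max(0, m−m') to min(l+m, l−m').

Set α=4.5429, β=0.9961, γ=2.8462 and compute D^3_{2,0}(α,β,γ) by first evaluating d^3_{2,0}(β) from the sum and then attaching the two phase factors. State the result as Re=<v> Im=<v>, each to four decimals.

Re=-0.4946 Im=-0.1744

Split into d^3_{2,0}(β=0.9961) × two z-phases.
Half-angle: c=0.878516, s=0.477713. N=√(120·1·6·6)=65.726707
The bounds max(0,m−m')=0 and min(l+m,l−m')=1 give 2 terms
  k=0: (−1)^2·65.7267/(12)·0.8785^4·0.4777^2 = +0.744550
  k=1: (−1)^3·65.7267/(12)·0.8785^2·0.4777^4 = -0.220155
d^3_{2,0}(0.9961) = +0.744550 -0.220155 = +0.524394
Attach z-rotation phases: D = e^{-i(2)(4.5429)}·(+0.524394)·e^{-i(0)(2.8462)} = -0.494554-0.174373i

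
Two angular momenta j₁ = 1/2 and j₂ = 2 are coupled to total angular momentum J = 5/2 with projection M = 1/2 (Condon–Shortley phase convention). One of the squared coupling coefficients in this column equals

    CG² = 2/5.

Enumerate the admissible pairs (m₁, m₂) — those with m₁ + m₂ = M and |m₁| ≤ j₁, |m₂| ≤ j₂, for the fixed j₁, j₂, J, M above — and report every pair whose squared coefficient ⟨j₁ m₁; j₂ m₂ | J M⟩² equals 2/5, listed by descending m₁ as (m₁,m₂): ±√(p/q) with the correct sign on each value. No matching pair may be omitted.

(-1/2,1): +√(2/5)

Admissible pairs with m₁+m₂ = M = 1/2: (-1/2,1), (1/2,0)
  (m₁,m₂)=(1/2,0): CG² = 3/5, CG = +√(3/5)
  (m₁,m₂)=(-1/2,1): CG² = 2/5, CG = +√(2/5)   ← matches the target
Pairs with CG² = 2/5: (-1/2,1): +√(2/5)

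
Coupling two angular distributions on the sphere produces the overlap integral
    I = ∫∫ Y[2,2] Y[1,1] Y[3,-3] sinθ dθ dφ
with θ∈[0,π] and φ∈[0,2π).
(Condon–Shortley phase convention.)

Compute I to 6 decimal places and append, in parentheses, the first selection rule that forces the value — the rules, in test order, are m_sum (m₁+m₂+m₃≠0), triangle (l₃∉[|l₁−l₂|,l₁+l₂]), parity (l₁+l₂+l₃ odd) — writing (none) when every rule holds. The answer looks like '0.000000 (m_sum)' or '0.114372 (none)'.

m-sum 0 ✓  L=6 even ✓  1≤3≤3 ✓
Π(2lᵢ+1) = 5×3×7 = 105
triangle coeff Δ(2,1,3) = 1/105
Σ_t [0,0]: t=0:+1/4 = 1/4
(3j)²=3/35 [(2 1 3; 0 0 0)], sign=-1
Σ_t [0,0]: t=0:+1/48 = 1/48
(3j)²=1/7 [(2 1 3; 2 1 -3)], sign=+1
⇒ 4πI² = 9/7
I = (-1)√(9/7/(4π)) = -0.31986543
No selection rule forces the value: the integral is nonzero (none).

-0.319865 (none)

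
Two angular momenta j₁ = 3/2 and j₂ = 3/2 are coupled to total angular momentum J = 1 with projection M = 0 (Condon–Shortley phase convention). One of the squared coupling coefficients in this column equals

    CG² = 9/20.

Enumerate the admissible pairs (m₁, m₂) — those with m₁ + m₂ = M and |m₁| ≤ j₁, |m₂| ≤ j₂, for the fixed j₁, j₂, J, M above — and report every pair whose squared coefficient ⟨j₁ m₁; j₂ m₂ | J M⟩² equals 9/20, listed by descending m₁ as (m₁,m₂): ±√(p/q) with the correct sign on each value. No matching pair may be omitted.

(3/2,-3/2): +√(9/20); (-3/2,3/2): +√(9/20)

Admissible pairs with m₁+m₂ = M = 0: (-3/2,3/2), (-1/2,1/2), (1/2,-1/2), (3/2,-3/2)
  (m₁,m₂)=(3/2,-3/2): CG² = 9/20, CG = +√(9/20)   ← matches the target
  (m₁,m₂)=(1/2,-1/2): CG² = 1/20, CG = −√(1/20)
  (m₁,m₂)=(-1/2,1/2): CG² = 1/20, CG = −√(1/20)
  (m₁,m₂)=(-3/2,3/2): CG² = 9/20, CG = +√(9/20)   ← matches the target
Pairs with CG² = 9/20: (3/2,-3/2): +√(9/20); (-3/2,3/2): +√(9/20)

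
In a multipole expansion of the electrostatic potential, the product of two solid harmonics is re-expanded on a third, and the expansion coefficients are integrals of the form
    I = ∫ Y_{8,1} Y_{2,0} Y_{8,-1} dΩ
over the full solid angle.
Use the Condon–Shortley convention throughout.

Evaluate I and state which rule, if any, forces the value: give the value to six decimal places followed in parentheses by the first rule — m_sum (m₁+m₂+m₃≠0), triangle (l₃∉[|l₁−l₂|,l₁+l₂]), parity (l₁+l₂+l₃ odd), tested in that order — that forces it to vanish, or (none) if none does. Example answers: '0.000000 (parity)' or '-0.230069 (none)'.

m-sum 0 ✓  L=18 even ✓  6≤8≤10 ✓
Π(2lᵢ+1) = 17×5×17 = 1445
triangle coeff Δ(8,2,8) = 1/348840
Σ_t [0,2]: t=0:+1/116121600 t=1:−1/25401600 t=2:+1/116121600 = -1/45158400
(3j)²=24/1615 [(8 2 8; 0 0 0)], sign=-1
Σ_t [0,2]: t=0:+1/101606400 t=1:−1/29030400 t=2:+1/174182400 = -23/1219276800
(3j)²=529/38760 [(8 2 8; 1 0 -1)], sign=+1
⇒ 4πI² = 529/1805
I = (-1)√(529/1805/(4π)) = -0.15271592
No selection rule forces the value: the integral is nonzero (none).

-0.152716 (none)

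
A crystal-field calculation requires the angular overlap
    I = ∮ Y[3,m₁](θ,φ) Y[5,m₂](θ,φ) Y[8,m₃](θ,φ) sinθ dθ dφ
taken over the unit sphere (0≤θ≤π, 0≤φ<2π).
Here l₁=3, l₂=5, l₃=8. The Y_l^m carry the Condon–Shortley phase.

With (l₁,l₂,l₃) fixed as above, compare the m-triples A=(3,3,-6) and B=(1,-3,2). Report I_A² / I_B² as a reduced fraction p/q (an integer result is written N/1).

1001/225

Same 3,5,8: normalisation and zero-m 3j drop out of the ratio.
A: Δ: 0! 6! 10! / 17! → 1/136136; sum: t=0:+1/58060800 = 1/58060800; 3j²(3 5 8; 3 3 -6) = Δ·Π!·Σ² = 3/136  (sign +1)
B: Δ: 0! 6! 10! / 17! → 1/136136; sum: t=0:+1/3870720 = 1/3870720; 3j²(3 5 8; 1 -3 2) = Δ·Π!·Σ² = 675/136136  (sign +1)
I_A²/I_B² = (3/136)/(675/136136) = 1001/225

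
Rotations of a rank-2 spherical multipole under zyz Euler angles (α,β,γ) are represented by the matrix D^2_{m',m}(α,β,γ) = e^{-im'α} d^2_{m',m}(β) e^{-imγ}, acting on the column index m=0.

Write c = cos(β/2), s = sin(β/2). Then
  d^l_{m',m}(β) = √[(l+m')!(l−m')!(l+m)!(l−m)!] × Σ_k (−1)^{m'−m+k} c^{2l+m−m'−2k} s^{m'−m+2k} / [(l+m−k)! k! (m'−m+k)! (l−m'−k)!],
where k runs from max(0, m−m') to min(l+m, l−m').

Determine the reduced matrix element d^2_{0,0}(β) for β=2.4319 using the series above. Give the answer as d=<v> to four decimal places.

d=0.3631

d^2_{0,0}(β=2.4319) via the finite sum:
Half-angle: c=0.347446, s=0.937700. N=√(2·2·2·2)=4.000000
The bounds max(0,m−m')=0 and min(l+m,l−m')=2 give 3 terms
  k=0: (−1)^0·4.0000/(4)·0.3474^4·0.9377^0 = +0.014573
  k=1: (−1)^1·4.0000/(1)·0.3474^2·0.9377^2 = -0.424583
  k=2: (−1)^2·4.0000/(4)·0.3474^0·0.9377^4 = +0.773135
d^2_{0,0}(2.4319) = +0.014573 -0.424583 +0.773135 = +0.363125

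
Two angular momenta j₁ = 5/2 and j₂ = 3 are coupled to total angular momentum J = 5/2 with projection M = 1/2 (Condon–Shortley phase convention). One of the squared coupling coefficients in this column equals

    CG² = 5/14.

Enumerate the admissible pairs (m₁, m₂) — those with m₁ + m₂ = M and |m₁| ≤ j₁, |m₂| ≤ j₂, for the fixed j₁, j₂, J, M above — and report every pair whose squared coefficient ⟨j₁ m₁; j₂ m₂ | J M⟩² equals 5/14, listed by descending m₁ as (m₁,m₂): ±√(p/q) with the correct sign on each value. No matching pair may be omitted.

(5/2,-2): +√(5/14)

Admissible pairs with m₁+m₂ = M = 1/2: (-5/2,3), (-3/2,2), (-1/2,1), (1/2,0), (3/2,-1), (5/2,-2)
  (m₁,m₂)=(5/2,-2): CG² = 5/14, CG = +√(5/14)   ← matches the target
  (m₁,m₂)=(3/2,-1): CG² = 1/35, CG = −√(1/35)
  (m₁,m₂)=(1/2,0): CG² = 8/105, CG = −√(8/105)
  (m₁,m₂)=(-1/2,1): CG² = 8/35, CG = +√(8/35)
  (m₁,m₂)=(-3/2,2): CG² = 1/14, CG = −√(1/14)
  (m₁,m₂)=(-5/2,3): CG² = 5/21, CG = −√(5/21)
Pairs with CG² = 5/14: (5/2,-2): +√(5/14)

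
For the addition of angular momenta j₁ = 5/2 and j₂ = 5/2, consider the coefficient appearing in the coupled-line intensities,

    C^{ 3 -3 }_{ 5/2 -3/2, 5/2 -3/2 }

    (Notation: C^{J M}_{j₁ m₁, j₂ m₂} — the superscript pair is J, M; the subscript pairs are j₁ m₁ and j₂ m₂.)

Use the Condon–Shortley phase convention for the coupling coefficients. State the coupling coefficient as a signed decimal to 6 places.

j₁+j₂−J=2  J+j₁−j₂=3  J−j₁+j₂=3  j₁+j₂+J+1=9
(j₁±m₁, j₂±m₂, J±M) = (1,4,1,4,0,6)
P² = 576
sum k=1..1:
  [1] −1/36 = -1/36
S = -1/36
C² = P²·S² = 4/9 ; C = -0.666667

−√(4/9) = -0.666667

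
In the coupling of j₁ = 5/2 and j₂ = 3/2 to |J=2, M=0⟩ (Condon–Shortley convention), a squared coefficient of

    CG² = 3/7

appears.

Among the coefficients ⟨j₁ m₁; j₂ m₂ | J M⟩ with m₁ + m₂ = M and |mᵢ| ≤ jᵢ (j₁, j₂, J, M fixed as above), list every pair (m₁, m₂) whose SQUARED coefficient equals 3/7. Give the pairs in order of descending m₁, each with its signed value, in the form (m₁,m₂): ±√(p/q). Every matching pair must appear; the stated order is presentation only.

(3/2,-3/2): +√(3/7); (-3/2,3/2): +√(3/7)

Admissible pairs with m₁+m₂ = M = 0: (-3/2,3/2), (-1/2,1/2), (1/2,-1/2), (3/2,-3/2)
  (m₁,m₂)=(3/2,-3/2): CG² = 3/7, CG = +√(3/7)   ← matches the target
  (m₁,m₂)=(1/2,-1/2): CG² = 1/14, CG = −√(1/14)
  (m₁,m₂)=(-1/2,1/2): CG² = 1/14, CG = −√(1/14)
  (m₁,m₂)=(-3/2,3/2): CG² = 3/7, CG = +√(3/7)   ← matches the target
Pairs with CG² = 3/7: (3/2,-3/2): +√(3/7); (-3/2,3/2): +√(3/7)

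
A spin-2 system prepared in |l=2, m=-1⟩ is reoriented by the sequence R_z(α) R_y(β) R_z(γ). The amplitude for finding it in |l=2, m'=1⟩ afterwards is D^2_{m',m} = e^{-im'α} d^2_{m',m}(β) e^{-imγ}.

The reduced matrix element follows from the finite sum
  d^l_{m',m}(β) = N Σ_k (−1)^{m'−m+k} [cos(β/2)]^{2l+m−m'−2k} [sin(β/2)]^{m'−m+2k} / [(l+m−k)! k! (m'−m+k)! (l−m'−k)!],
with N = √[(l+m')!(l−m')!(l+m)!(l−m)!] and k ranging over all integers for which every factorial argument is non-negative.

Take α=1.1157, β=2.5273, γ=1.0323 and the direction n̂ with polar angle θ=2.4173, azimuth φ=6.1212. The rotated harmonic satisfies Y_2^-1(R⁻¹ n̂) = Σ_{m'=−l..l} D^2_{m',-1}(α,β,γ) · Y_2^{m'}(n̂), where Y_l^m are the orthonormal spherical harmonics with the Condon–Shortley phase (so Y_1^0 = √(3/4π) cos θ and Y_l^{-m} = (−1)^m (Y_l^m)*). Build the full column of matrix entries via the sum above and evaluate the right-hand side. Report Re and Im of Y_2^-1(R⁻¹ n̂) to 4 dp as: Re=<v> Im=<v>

Need the full column D^2_{m',-1} for m'=−2..2 at α=1.1157, β=2.5273, γ=1.0323.
cos(β/2)=0.302340, sin(β/2)=0.953200
d^2_{-2,-1}: single k=1 term ⇒ +0.052687;  D = -0.052294-0.006417i
d^2_{-1,-1}: k∈[0..1] ⇒ +0.008356 -0.249161 = -0.240805;  D = +0.131403-0.201793i
d^2_{0,-1}: k∈[0..1] ⇒ -0.064528 +0.641392 = +0.576864;  D = +0.295842+0.495227i
d^2_{1,-1}: k∈[0..1] ⇒ +0.249161 -0.825537 = -0.576376;  D = -0.574373+0.048014i
d^2_{2,-1}: single k=0 term ⇒ -0.523694;  D = -0.190204+0.487932i
Y_2^{m'}(θ=2.4173,φ=6.1212) and Σ D·Y over m':
  (-0.0523-0.0064i)·(+0.1608+0.0540i)  (+0.1314-0.2018i)·(-0.3784-0.0618i)  (+0.2958+0.4952i)·(+0.2154+0.0000i)  (-0.5744+0.0480i)·(+0.3784-0.0618i)  (-0.1902+0.4879i)·(+0.1608-0.0540i)
Y_2^-1(R⁻¹ n̂) = -0.225139+0.313425i

Re=-0.2251 Im=0.3134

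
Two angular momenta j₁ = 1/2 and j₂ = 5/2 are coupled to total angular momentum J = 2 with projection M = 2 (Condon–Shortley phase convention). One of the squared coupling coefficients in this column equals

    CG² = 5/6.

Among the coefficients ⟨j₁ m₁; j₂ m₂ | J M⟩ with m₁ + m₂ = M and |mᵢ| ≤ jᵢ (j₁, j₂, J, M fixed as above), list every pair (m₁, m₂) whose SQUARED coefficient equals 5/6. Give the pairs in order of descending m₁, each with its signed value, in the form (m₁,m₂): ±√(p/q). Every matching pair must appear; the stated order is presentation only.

(-1/2,5/2): −√(5/6)

Admissible pairs with m₁+m₂ = M = 2: (-1/2,5/2), (1/2,3/2)
  (m₁,m₂)=(1/2,3/2): CG² = 1/6, CG = +√(1/6)
  (m₁,m₂)=(-1/2,5/2): CG² = 5/6, CG = −√(5/6)   ← matches the target
Pairs with CG² = 5/6: (-1/2,5/2): −√(5/6)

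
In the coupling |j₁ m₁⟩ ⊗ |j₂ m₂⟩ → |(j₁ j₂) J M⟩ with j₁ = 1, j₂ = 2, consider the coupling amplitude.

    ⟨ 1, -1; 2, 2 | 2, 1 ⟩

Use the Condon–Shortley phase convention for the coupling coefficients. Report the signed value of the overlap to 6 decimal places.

√[5·1!1!3!/6! · 0!2!4!0!3!1!] = √(12)
  +(−1)^1/∏(1,0,1,3,0,0)! = -1/6  (running -1/6)
⟨..|..⟩ = √(12)·(-1/6) = -0.577350

−√(1/3) ≈ -0.577350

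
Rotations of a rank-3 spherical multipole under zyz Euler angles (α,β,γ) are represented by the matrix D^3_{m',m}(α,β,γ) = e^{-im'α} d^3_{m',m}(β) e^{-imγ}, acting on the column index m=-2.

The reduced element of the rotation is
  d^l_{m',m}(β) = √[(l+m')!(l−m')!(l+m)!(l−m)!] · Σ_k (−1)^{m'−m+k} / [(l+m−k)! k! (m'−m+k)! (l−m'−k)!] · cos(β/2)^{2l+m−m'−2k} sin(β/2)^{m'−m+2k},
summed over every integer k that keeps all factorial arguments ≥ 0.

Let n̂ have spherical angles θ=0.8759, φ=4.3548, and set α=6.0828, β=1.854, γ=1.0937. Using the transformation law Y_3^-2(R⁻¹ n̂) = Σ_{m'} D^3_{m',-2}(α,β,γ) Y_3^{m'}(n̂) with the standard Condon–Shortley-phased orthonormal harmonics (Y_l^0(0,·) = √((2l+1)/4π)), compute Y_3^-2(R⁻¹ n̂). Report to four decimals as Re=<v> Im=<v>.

Need the full column D^3_{m',-2} for m'=−3..3 at α=6.0828, β=1.8540, γ=1.0937.
cos(β/2)=0.600236, sin(β/2)=0.799823
d^3_{-3,-2}: single k=1 term ⇒ +0.152644;  D = -0.002358+0.152626i
d^3_{-2,-2}: k∈[0..1] ⇒ +0.046766 -0.415189 = -0.368423;  D = +0.078902-0.359875i
d^3_{-1,-2}: k∈[0..1] ⇒ -0.197063 +0.699806 = +0.502744;  D = -0.203262+0.459822i
d^3_{0,-2}: k∈[0..1] ⇒ +0.454817 -0.807570 = -0.352753;  D = +0.203985-0.287792i
d^3_{1,-2}: k∈[0..1] ⇒ -0.699806 +0.621285 = -0.078521;  D = +0.057249-0.053741i
d^3_{2,-2}: k∈[0..1] ⇒ +0.737207 -0.261796 = +0.475411;  D = -0.404447+0.249877i
d^3_{3,-2}: single k=0 term ⇒ -0.481246;  D = +0.451566-0.166390i
Y_3^{m'}(θ=0.8759,φ=4.3548) and Σ D·Y over m':
  (-0.0024+0.1526i)·(+0.1661-0.0903i)  (+0.0789-0.3599i)·(-0.2915-0.2532i)  (-0.2033+0.4598i)·(-0.0912+0.2442i)  (+0.2040-0.2878i)·(-0.2270+0.0000i)  (+0.0572-0.0537i)·(+0.0912+0.2442i)  (-0.4044+0.2499i)·(-0.2915+0.2532i)  (+0.4516-0.1664i)·(-0.1661-0.0903i)
Y_3^-2(R⁻¹ n̂) = -0.257818-0.095062i

Re=-0.2578 Im=-0.0951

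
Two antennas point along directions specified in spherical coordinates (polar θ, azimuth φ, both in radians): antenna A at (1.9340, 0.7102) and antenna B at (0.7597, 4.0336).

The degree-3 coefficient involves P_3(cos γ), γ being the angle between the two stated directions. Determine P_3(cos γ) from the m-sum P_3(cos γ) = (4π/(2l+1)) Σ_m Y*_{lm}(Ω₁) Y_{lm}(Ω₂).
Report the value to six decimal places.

-0.430763

Expand P_3 via completeness: Σ_{m} conj(Y_{3,m}) at Ω₁ times Y_{3,m} at Ω₂ —
  m=-3: Y*=-0.18096 + 0.28876j  Y=0.12178 + 0.06119j  product -0.03971 + 0.02409j
  m=-2: Y*=-0.04753 - 0.31367j  Y=-0.07437 - 0.34350j  product -0.10421 + 0.03966j
  m=-1: Y*=-0.08450 - 0.07266j  Y=-0.22756 + 0.28211j  product 0.03973 - 0.00730j
  m=+0: Y*=0.31407 + 0.00000j  Y=-0.10053 + 0.00000j  product -0.03157 + 0.00000j
  m=+1: Y*=0.08450 - 0.07266j  Y=0.22756 + 0.28211j  product 0.03973 + 0.00730j
  m=+2: Y*=-0.04753 + 0.31367j  Y=-0.07437 + 0.34350j  product -0.10421 - 0.03966j
  m=+3: Y*=0.18096 + 0.28876j  Y=-0.12178 + 0.06119j  product -0.03971 - 0.02409j
Total Σ_m = -0.23995 - 0.00000j. Multiply by 1.795196: -0.43076 - 0.00000j. P_3(cos γ) = -0.430763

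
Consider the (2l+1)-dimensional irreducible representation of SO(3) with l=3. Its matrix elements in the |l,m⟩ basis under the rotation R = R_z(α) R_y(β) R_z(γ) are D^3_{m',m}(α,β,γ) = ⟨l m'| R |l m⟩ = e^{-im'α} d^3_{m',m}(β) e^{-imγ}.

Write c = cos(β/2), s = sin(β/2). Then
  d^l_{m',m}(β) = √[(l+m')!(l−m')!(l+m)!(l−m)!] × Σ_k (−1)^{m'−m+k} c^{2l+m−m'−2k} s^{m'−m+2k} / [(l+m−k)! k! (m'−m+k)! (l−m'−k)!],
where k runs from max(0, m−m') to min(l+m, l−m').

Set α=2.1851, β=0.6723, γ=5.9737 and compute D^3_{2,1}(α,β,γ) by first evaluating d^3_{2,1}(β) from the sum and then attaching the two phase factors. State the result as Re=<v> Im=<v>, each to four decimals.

First d^3_{2,1}(β=0.6723), then the phase factors e^{-i(2)α} and e^{-i(1)γ}:
c=cos(0.672300/2)=0.944032, s=sin(0.672300/2)=0.329855; N=√[120·1·24·2]=75.894664
k∈{0,1} keeps every argument non-negative
  k=0: (−1)^1·75.8947/(24)·0.9440^5·0.3299^1 = -0.782088
  k=1: (−1)^2·75.8947/(12)·0.9440^3·0.3299^3 = +0.190967
d^3_{2,1}(0.6723) = -0.782088 +0.190967 = -0.591121
Phases: e^{-i·(2)·2.1851}=-0.335550+0.942022i, e^{-i·(1)·5.9737}=+0.952490+0.304568i ⇒ D=+0.358526-0.469982i

Re=0.3585 Im=-0.4700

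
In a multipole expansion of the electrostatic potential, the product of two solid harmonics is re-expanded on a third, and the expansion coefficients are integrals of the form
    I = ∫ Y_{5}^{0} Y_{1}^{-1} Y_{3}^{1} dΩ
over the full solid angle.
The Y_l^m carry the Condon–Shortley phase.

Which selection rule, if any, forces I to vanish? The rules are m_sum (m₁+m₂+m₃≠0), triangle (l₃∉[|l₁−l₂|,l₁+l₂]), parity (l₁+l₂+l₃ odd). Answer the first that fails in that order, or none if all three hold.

triangle

azimuthal sum: 0 − 1 + 1 = 0  ✓
l₃ must lie in [4,6]; have l₃=3  ✗
L = 5 + 1 + 3 = 9 (odd)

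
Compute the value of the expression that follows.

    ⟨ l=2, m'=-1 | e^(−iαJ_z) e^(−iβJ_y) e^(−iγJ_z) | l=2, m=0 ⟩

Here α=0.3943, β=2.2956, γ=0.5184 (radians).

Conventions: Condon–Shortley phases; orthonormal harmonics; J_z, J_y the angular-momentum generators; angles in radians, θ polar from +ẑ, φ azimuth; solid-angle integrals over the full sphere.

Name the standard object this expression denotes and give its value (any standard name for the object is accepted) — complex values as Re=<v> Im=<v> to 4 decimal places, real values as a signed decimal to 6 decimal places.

This is a Wigner D-matrix element — the rotation-matrix element ⟨l m'| R(α,β,γ) |l m⟩ in the angular-momentum basis.
Split into d^2_{-1,0}(β=2.2956) × two z-phases.
Half-angle: c=0.410495, s=0.911863. N=√(1·6·2·2)=4.898979
k: max(0,(0)−(-1))=1 … min(2+(0),2−(-1))=2
  k=1: (−1)^0·4.8990/(2)·0.4105^3·0.9119^1 = +0.154500
  k=2: (−1)^1·4.8990/(2)·0.4105^1·0.9119^3 = -0.762381
d^2_{-1,0}(2.2956) = +0.154500 -0.762381 = -0.607881
D = (+0.923266+0.384162i)·(-0.607881)·(+1.000000+0.000000i) = -0.561236-0.233525i

Wigner D-matrix element, Re=-0.5612 Im=-0.2335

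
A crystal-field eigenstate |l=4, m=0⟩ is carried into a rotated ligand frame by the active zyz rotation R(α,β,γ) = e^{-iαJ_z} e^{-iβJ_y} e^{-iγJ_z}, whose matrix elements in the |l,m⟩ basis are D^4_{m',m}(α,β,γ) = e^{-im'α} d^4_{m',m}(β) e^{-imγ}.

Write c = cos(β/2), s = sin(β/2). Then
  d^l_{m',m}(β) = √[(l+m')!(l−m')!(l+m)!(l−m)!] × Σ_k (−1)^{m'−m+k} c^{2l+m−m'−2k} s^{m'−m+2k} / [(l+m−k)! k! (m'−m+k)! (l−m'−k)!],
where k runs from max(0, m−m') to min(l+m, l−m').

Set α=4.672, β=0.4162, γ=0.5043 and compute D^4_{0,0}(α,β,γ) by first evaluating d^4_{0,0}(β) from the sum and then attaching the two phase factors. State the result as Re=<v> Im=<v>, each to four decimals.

Re=0.2996 Im=0.0000

Split into d^4_{0,0}(β=0.4162) × two z-phases.
Half-angle: c=0.978425, s=0.206601. N=√(24·24·24·24)=576.000000
k: max(0,(0)−(0))=0 … min(4+(0),4−(0))=4
  k=0: (−1)^0·576.0000/(576)·0.9784^8·0.2066^0 = +0.839888
  k=1: (−1)^1·576.0000/(36)·0.9784^6·0.2066^2 = -0.599172
  k=2: (−1)^2·576.0000/(16)·0.9784^4·0.2066^4 = +0.060110
  k=3: (−1)^3·576.0000/(36)·0.9784^2·0.2066^6 = -0.001191
  k=4: (−1)^4·576.0000/(576)·0.9784^0·0.2066^8 = +0.000003
d^4_{0,0}(0.4162) = +0.839888 -0.599172 +0.060110 -0.001191 +0.000003 = +0.299637
Attach z-rotation phases: D = e^{-i(0)(4.6720)}·(+0.299637)·e^{-i(0)(0.5043)} = +0.299637+0.000000i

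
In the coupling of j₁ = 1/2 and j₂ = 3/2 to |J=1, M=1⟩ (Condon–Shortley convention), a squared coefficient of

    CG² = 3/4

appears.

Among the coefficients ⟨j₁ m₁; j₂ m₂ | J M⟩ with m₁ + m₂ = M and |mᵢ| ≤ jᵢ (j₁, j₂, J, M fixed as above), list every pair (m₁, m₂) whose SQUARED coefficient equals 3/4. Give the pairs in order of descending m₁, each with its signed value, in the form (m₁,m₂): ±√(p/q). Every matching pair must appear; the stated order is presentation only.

(-1/2,3/2): −√(3/4)

Admissible pairs with m₁+m₂ = M = 1: (-1/2,3/2), (1/2,1/2)
  (m₁,m₂)=(1/2,1/2): CG² = 1/4, CG = +√(1/4)
  (m₁,m₂)=(-1/2,3/2): CG² = 3/4, CG = −√(3/4)   ← matches the target
Pairs with CG² = 3/4: (-1/2,3/2): −√(3/4)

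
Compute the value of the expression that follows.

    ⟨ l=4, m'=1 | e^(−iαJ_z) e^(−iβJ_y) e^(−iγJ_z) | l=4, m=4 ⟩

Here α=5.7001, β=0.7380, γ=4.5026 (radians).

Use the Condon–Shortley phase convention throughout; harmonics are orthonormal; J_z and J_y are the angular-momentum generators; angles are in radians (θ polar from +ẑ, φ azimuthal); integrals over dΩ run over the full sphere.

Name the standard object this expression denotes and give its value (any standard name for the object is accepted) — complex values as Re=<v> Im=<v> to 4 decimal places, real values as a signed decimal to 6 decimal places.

Wigner D-matrix element, Re=0.0367 Im=0.2451

This is a Wigner D-matrix element — the rotation-matrix element ⟨l m'| R(α,β,γ) |l m⟩ in the angular-momentum basis.
First d^4_{1,4}(β=0.7380), then the phase factors e^{-i(1)α} and e^{-i(4)γ}:
c=cos(0.738000/2)=0.932688, s=sin(0.738000/2)=0.360683; N=√[120·6·40320·1]=5387.986637
The bounds max(0,m−m')=3 and min(l+m,l−m')=3 give 1 term
  k=3: (−1)^0·5387.9866/(720)·0.9327^5·0.3607^3 = +0.247830
d^4_{1,4}(0.7380) = +0.247830
Attach z-rotation phases: D = e^{-i(1)(5.7001)}·(+0.247830)·e^{-i(4)(4.5026)} = +0.036681+0.245100i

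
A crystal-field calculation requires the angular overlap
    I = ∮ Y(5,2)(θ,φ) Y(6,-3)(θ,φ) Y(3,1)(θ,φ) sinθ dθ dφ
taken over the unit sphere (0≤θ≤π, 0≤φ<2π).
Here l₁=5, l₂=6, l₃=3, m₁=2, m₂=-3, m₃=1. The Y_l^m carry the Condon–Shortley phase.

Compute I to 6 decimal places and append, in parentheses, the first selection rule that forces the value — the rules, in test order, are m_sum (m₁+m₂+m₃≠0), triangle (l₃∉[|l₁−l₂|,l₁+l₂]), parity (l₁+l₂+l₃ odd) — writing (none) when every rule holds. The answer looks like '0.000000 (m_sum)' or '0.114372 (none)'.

-0.152880 (none)

m-sum 0 ✓  L=14 even ✓  1≤3≤11 ✓
Π(2lᵢ+1) = 11×13×7 = 1001
triangle coeff Δ(5,6,3) = 1/675675
Σ_t [3,5]: t=3:−1/8640 t=4:+1/2304 t=5:−1/8640 = 7/34560
(3j)²=7/429 [(5 6 3; 0 0 0)], sign=-1
Σ_t [1,3]: t=1:−1/40320 t=2:+1/8640 t=3:−1/34560 = 1/16128
(3j)²=18/1001 [(5 6 3; 2 -3 1)], sign=+1
⇒ 4πI² = 42/143
I = (-1)√(42/143/(4π)) = -0.15288036
No selection rule forces the value: the integral is nonzero (none).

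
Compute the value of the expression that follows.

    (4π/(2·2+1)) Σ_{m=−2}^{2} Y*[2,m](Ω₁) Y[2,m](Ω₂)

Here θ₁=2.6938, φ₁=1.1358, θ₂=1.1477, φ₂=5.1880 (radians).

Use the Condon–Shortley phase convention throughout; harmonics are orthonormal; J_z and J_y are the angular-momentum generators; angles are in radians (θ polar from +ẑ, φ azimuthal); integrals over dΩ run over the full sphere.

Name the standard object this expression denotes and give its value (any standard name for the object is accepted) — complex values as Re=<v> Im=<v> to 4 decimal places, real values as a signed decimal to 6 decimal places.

This sum is the spherical-harmonic addition theorem: it equals the Legendre polynomial P_l(cos γ) of the angle γ between the two directions.
Summing Y*_{l m}(θ₁,φ₁)·Y_{l m}(θ₂,φ₂) over m ∈ [−2, 2]; prefactor 4π/(2·2+1) = 2.513274:
  m=-2: Y*=-0.04670 + 0.05535j  Y=-0.18649 + 0.26146j  product -0.00576 - 0.02253j
  m=-1: Y*=-0.12706 - 0.27344j  Y=0.13243 + 0.25713j  product 0.05348 - 0.06888j
  m=+0: Y*=0.45340 + 0.00000j  Y=-0.15588 + 0.00000j  product -0.07068 + 0.00000j
  m=+1: Y*=0.12706 - 0.27344j  Y=-0.13243 + 0.25713j  product 0.05348 + 0.06888j
  m=+2: Y*=-0.04670 - 0.05535j  Y=-0.18649 - 0.26146j  product -0.00576 + 0.02253j
Total Σ_m = 0.02476 - 0.00000j. Multiply by 2.513274: 0.06222 - 0.00000j. P_2(cos γ) = 0.062220

Legendre polynomial (addition theorem), +0.062220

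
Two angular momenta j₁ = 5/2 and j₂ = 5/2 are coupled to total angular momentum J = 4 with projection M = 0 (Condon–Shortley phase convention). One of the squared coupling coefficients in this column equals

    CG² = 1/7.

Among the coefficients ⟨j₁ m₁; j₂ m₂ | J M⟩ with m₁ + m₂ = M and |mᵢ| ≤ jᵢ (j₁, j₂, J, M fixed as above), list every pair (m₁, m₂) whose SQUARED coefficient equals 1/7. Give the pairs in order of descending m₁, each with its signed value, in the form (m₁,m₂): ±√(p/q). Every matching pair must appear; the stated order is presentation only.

Admissible pairs with m₁+m₂ = M = 0: (-5/2,5/2), (-3/2,3/2), (-1/2,1/2), (1/2,-1/2), (3/2,-3/2), (5/2,-5/2)
  (m₁,m₂)=(5/2,-5/2): CG² = 1/28, CG = +√(1/28)
  (m₁,m₂)=(3/2,-3/2): CG² = 9/28, CG = +√(9/28)
  (m₁,m₂)=(1/2,-1/2): CG² = 1/7, CG = +√(1/7)   ← matches the target
  (m₁,m₂)=(-1/2,1/2): CG² = 1/7, CG = −√(1/7)   ← matches the target
  (m₁,m₂)=(-3/2,3/2): CG² = 9/28, CG = −√(9/28)
  (m₁,m₂)=(-5/2,5/2): CG² = 1/28, CG = −√(1/28)
Pairs with CG² = 1/7: (1/2,-1/2): +√(1/7); (-1/2,1/2): −√(1/7)

(1/2,-1/2): +√(1/7); (-1/2,1/2): −√(1/7)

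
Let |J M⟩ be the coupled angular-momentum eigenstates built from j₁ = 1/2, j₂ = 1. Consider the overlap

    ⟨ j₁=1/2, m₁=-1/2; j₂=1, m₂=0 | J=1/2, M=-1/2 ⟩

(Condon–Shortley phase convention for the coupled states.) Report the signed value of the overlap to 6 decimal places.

j₁+j₂−J=1  J+j₁−j₂=0  J−j₁+j₂=1  j₁+j₂+J+1=3
(j₁±m₁, j₂±m₂, J±M) = (0,1,1,1,0,1)
P² = 1/3
sum k=1..1:
  [1] −1/1 = -1
S = -1
C² = P²·S² = 1/3 ; C = -0.577350

−√(1/3) = -0.577350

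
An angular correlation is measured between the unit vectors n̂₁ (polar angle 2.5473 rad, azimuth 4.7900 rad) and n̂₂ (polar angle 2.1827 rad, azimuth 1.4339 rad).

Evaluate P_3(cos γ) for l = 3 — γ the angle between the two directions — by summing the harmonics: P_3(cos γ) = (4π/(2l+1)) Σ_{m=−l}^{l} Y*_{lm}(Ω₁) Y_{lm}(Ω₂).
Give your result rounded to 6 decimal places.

Summing Y*_{l m}(θ₁,φ₁)·Y_{l m}(θ₂,φ₂) over m ∈ [−3, 3]; prefactor 4π/(2·3+1) = 1.795196:
  m=-3: Y*=(-0.016899, 0.071265)  Y=(-0.091359, 0.209802)  product (-0.013408, -0.010056)
  m=-2: Y*=(0.262279, 0.041042)  Y=(0.378696, 0.106355)  product (0.094959, 0.043437)
  m=-1: Y*=(0.034127, -0.438838)  Y=(0.023460, -0.170299)  product (-0.073933, -0.016107)
  m=+0: Y*=(-0.133705, -0.000000)  Y=(0.289426, 0.000000)  product (-0.038698, -0.000000)
  m=+1: Y*=(-0.034127, -0.438838)  Y=(-0.023460, -0.170299)  product (-0.073933, 0.016107)
  m=+2: Y*=(0.262279, -0.041042)  Y=(0.378696, -0.106355)  product (0.094959, -0.043437)
  m=+3: Y*=(0.016899, 0.071265)  Y=(0.091359, 0.209802)  product (-0.013408, 0.010056)
Σ over m = (-0.023460, 0.000000); ×(4π/7) → (-0.042116, 0.000000). Real part: -0.042116

-0.042116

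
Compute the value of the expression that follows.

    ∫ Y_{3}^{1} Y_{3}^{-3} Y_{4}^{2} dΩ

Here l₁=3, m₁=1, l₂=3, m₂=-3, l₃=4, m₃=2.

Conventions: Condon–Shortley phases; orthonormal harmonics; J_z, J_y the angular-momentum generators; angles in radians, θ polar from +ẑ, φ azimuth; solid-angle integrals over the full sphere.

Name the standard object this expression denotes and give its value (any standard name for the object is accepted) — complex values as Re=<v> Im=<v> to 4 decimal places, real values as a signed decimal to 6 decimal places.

This is a Gaunt coefficient — the integral of a triple product of spherical harmonics over the sphere.
Rules hold: Σm=0, L=10 even, 0≤4≤6.
N = 7·7·9 = 441
Δ = 2!·4!·4!/11! = 1/34650
Racah Σ t=0..2: t=0:+1/72 t=1:−1/16 t=2:+1/72 = -5/144
⇒ 3j(3 3 4; 0 0 0)² = 2/77, sgn -1
Racah Σ t=0..0: t=0:+1/192 = 1/192
⇒ 3j(3 3 4; 1 -3 2)² = 3/77, sgn +1
4πI² = N·(3j₀)²·(3jₘ)² = 54/121
I = -1·√(0.446281/4π) = -0.18845135

Gaunt coefficient, -0.188451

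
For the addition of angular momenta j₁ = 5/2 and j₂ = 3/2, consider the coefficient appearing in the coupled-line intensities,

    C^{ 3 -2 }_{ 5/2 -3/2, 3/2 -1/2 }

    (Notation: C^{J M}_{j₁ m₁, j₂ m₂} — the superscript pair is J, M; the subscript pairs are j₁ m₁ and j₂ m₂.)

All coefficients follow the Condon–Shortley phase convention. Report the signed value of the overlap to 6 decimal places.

√[7·1!4!2!/8! · 1!4!1!2!1!5!] = √(48)
  +(−1)^0/∏(0,1,4,1,0,1)! = 1/24  (running 1/24)
  +(−1)^1/∏(1,0,3,0,1,2)! = -1/12  (running -1/24)
⟨..|..⟩ = √(48)·(-1/24) = -0.288675

-0.288675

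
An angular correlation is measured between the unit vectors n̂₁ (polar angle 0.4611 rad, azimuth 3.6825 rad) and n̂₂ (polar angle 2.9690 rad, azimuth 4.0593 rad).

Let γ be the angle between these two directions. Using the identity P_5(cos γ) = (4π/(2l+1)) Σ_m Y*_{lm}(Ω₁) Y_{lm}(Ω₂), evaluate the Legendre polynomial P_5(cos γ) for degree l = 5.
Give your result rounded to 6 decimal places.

0.383552

Summing Y*_{l m}(θ₁,φ₁)·Y_{l m}(θ₂,φ₂) over m ∈ [−5, 5]; prefactor 4π/(2·5+1) = 1.142397:
  m=-5: (0.007332, -0.003426) × (0.000009, -0.000069) = (-0.000000, -0.000001)  (running Σ = (-0.000000, -0.000001))
  m=-4: (-0.028781, 0.042723) × (0.001086, -0.000635) = (-0.000004, 0.000065)  (running Σ = (-0.000004, 0.000064))
  m=-3: (0.009834, -0.189224) × (0.012543, 0.005133) = (0.001095, -0.002323)  (running Σ = (0.001090, -0.002259))
  m=-2: (0.198454, 0.372978) × (0.024618, 0.090851) = (-0.029000, 0.027212)  (running Σ = (-0.027909, 0.024953))
  m=-1: (-0.400681, -0.240674) × (-0.240392, 0.314202) = (0.171941, -0.068038)  (running Σ = (0.144032, -0.043085))
  m=0: (-0.064631, -0.000000) × (-0.737726, 0.000000) = (0.047680, 0.000000)  (running Σ = (0.191712, -0.043085))
  m=1: (0.400681, -0.240674) × (0.240392, 0.314202) = (0.171941, 0.068038)  (running Σ = (0.363653, 0.024953))
  m=2: (0.198454, -0.372978) × (0.024618, -0.090851) = (-0.029000, -0.027212)  (running Σ = (0.334653, -0.002259))
  m=3: (-0.009834, -0.189224) × (-0.012543, 0.005133) = (0.001095, 0.002323)  (running Σ = (0.335748, 0.000064))
  m=4: (-0.028781, -0.042723) × (0.001086, 0.000635) = (-0.000004, -0.000065)  (running Σ = (0.335744, -0.000001))
  m=5: (-0.007332, -0.003426) × (-0.000009, -0.000069) = (-0.000000, 0.000001)  (running Σ = (0.335743, 0.000000))
Total Σ_m = (0.335743, 0.000000). Multiply by 1.142397: (0.383552, 0.000000). P_5(cos γ) = 0.383552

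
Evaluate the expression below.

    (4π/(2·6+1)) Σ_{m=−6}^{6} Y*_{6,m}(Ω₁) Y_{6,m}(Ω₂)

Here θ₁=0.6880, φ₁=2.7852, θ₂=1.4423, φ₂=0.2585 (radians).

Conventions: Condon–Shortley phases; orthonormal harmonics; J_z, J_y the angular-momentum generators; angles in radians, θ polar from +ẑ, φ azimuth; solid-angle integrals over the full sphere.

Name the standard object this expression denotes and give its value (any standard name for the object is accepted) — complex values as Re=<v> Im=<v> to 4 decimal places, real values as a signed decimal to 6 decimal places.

Legendre polynomial (addition theorem), +0.307887

This sum is the spherical-harmonic addition theorem: it equals the Legendre polynomial P_l(cos γ) of the angle γ between the two directions.
Expand P_6 via completeness: Σ_{m} conj(Y_{6,m}) at Ω₁ times Y_{6,m} at Ω₂ —
  [-6]  conj(Y_{6,-6})(Ω₁) = -0.017025-0.026704i ; Y_{6,-6}(Ω₂) = +0.009099-0.459585i ; Δ = -0.012428+0.007581i
  [-5]  conj(Y_{6,-5})(Ω₁) = +0.027974+0.130500i ; Y_{6,-5}(Ω₂) = +0.056522-0.197830i ; Δ = +0.027398+0.001842i
  [-4]  conj(Y_{6,-4})(Ω₁) = +0.046712-0.319388i ; Y_{6,-4}(Ω₂) = -0.144628+0.243038i ; Δ = +0.070867+0.057545i
  [-3]  conj(Y_{6,-3})(Ω₁) = -0.220839+0.402693i ; Y_{6,-3}(Ω₂) = -0.163925+0.160711i ; Δ = -0.028516-0.101503i
  [-2]  conj(Y_{6,-2})(Ω₁) = +0.199786-0.172692i ; Y_{6,-2}(Ω₂) = +0.198647-0.112948i ; Δ = +0.020182-0.056870i
  [-1]  conj(Y_{6,-1})(Ω₁) = +0.217904-0.081123i ; Y_{6,-1}(Ω₂) = +0.228600-0.060446i ; Δ = +0.044909-0.031716i
  [+0]  conj(Y_{6,0})(Ω₁) = -0.345010-0.000000i ; Y_{6,0}(Ω₂) = -0.213576+0.000000i ; Δ = +0.073686+0.000000i
  [+1]  conj(Y_{6,1})(Ω₁) = -0.217904-0.081123i ; Y_{6,1}(Ω₂) = -0.228600-0.060446i ; Δ = +0.044909+0.031716i
  [+2]  conj(Y_{6,2})(Ω₁) = +0.199786+0.172692i ; Y_{6,2}(Ω₂) = +0.198647+0.112948i ; Δ = +0.020182+0.056870i
  [+3]  conj(Y_{6,3})(Ω₁) = +0.220839+0.402693i ; Y_{6,3}(Ω₂) = +0.163925+0.160711i ; Δ = -0.028516+0.101503i
  [+4]  conj(Y_{6,4})(Ω₁) = +0.046712+0.319388i ; Y_{6,4}(Ω₂) = -0.144628-0.243038i ; Δ = +0.070867-0.057545i
  [+5]  conj(Y_{6,5})(Ω₁) = -0.027974+0.130500i ; Y_{6,5}(Ω₂) = -0.056522-0.197830i ; Δ = +0.027398-0.001842i
  [+6]  conj(Y_{6,6})(Ω₁) = -0.017025+0.026704i ; Y_{6,6}(Ω₂) = +0.009099+0.459585i ; Δ = -0.012428-0.007581i
Accumulated sum +0.318511+0.000000i; after 4π/(2l+1) scaling, +0.307887+0.000000i ⇒ P_6 = 0.307887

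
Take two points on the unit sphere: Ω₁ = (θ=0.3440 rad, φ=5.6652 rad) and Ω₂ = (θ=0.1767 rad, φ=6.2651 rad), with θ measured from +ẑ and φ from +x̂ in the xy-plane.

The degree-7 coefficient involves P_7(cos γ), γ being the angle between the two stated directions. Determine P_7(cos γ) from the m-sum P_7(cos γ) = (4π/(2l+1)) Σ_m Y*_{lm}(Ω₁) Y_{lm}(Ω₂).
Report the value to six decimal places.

Addition theorem: P_7(cos γ) = (4π/15) Σ_m Y*_{lm}(Ω₁) Y_{lm}(Ω₂), m = −7…7:
  [-7]  conj(Y_{7,-7})(Ω₁) = -0.000094+0.000230i ; Y_{7,-7}(Ω₂) = +0.000003+0.000000i ; Δ = -0.000000+0.000000i
  [-6]  conj(Y_{7,-6})(Ω₁) = -0.002187+0.001391i ; Y_{7,-6}(Ω₂) = +0.000054+0.000006i ; Δ = -0.000000+0.000000i
  [-5]  conj(Y_{7,-5})(Ω₁) = -0.016822-0.000870i ; Y_{7,-5}(Ω₂) = +0.000711+0.000064i ; Δ = -0.000012-0.000002i
  [-4]  conj(Y_{7,-4})(Ω₁) = -0.059714-0.047275i ; Y_{7,-4}(Ω₂) = +0.006603+0.000479i ; Δ = -0.000372-0.000341i
  [-3]  conj(Y_{7,-3})(Ω₁) = -0.067380-0.231562i ; Y_{7,-3}(Ω₂) = +0.044005+0.002390i ; Δ = -0.002412-0.010351i
  [-2]  conj(Y_{7,-2})(Ω₁) = +0.164228-0.472021i ; Y_{7,-2}(Ω₂) = +0.203076+0.007349i ; Δ = +0.036820-0.094649i
  [-1]  conj(Y_{7,-1})(Ω₁) = +0.429788-0.305524i ; Y_{7,-1}(Ω₂) = +0.576964+0.010436i ; Δ = +0.251161-0.171792i
  [+0]  conj(Y_{7,0})(Ω₁) = -0.097374-0.000000i ; Y_{7,0}(Ω₂) = +0.664159+0.000000i ; Δ = -0.064672-0.000000i
  [+1]  conj(Y_{7,1})(Ω₁) = -0.429788-0.305524i ; Y_{7,1}(Ω₂) = -0.576964+0.010436i ; Δ = +0.251161+0.171792i
  [+2]  conj(Y_{7,2})(Ω₁) = +0.164228+0.472021i ; Y_{7,2}(Ω₂) = +0.203076-0.007349i ; Δ = +0.036820+0.094649i
  [+3]  conj(Y_{7,3})(Ω₁) = +0.067380-0.231562i ; Y_{7,3}(Ω₂) = -0.044005+0.002390i ; Δ = -0.002412+0.010351i
  [+4]  conj(Y_{7,4})(Ω₁) = -0.059714+0.047275i ; Y_{7,4}(Ω₂) = +0.006603-0.000479i ; Δ = -0.000372+0.000341i
  [+5]  conj(Y_{7,5})(Ω₁) = +0.016822-0.000870i ; Y_{7,5}(Ω₂) = -0.000711+0.000064i ; Δ = -0.000012+0.000002i
  [+6]  conj(Y_{7,6})(Ω₁) = -0.002187-0.001391i ; Y_{7,6}(Ω₂) = +0.000054-0.000006i ; Δ = -0.000000-0.000000i
  [+7]  conj(Y_{7,7})(Ω₁) = +0.000094+0.000230i ; Y_{7,7}(Ω₂) = -0.000003+0.000000i ; Δ = -0.000000-0.000000i
Accumulated sum +0.505699-0.000000i; after 4π/(2l+1) scaling, +0.423653-0.000000i ⇒ P_7 = 0.423653

0.423653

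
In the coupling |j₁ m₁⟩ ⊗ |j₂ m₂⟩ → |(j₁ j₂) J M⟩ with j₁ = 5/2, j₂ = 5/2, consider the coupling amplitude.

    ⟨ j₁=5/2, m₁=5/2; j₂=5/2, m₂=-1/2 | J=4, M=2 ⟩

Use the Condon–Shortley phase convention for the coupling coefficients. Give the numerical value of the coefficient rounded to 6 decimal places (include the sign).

+0.566947

√[9·1!4!4!/10! · 5!0!2!3!6!2!] = √(20736/7)
  +(−1)^0/∏(0,1,0,2,4,2)! = 1/96  (running 1/96)
⟨..|..⟩ = √(20736/7)·(1/96) = +0.566947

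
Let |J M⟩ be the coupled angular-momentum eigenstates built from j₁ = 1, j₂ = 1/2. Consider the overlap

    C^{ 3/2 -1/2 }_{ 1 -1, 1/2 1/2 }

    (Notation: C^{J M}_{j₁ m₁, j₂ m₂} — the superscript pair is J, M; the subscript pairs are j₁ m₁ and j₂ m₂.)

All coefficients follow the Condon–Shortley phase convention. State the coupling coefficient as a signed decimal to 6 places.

+√(1/3) = +0.577350

triangle: 0!×2!×1!/4! = 2/24
(j±m)!: 0!×2!×1!×0!×1!×2! = 4
prefactor² = (2J+1)×Δ×N² = 4/3
  k=0: +1/(0!×0!×2!×1!×0!×0!) = 1/2
Σ = 1/2  ⇒  CG² = 4/3×(1/2)² = 1/3
CG = +√(1/3) = +0.577350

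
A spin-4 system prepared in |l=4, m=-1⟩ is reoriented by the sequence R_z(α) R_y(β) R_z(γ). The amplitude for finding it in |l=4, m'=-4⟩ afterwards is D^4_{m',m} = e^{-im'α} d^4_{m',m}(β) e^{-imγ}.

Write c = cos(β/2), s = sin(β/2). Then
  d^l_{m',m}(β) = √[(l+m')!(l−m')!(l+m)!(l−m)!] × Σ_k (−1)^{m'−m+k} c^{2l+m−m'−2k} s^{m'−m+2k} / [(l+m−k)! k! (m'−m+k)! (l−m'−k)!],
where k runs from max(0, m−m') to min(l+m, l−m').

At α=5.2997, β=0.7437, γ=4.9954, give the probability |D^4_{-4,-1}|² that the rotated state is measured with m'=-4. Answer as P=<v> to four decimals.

P=0.0635

First d^4_{-4,-1}(β=0.7437), then the phase factors e^{-i(-4)α} and e^{-i(-1)γ}:
Half-angle: c=0.931657, s=0.363340. N=√(1·40320·6·120)=5387.986637
k: max(0,(-1)−(-4))=3 … min(4+(-1),4−(-4))=3
  k=3: (−1)^0·5387.9866/(720)·0.9317^5·0.3633^3 = +0.251949
d^4_{-4,-1}(0.7437) = +0.251949
|D^4_{-4,-1}|² = |d^4_{-4,-1}(β)|² = (+0.251949)² = 0.063478 (the z-rotation phases have unit modulus)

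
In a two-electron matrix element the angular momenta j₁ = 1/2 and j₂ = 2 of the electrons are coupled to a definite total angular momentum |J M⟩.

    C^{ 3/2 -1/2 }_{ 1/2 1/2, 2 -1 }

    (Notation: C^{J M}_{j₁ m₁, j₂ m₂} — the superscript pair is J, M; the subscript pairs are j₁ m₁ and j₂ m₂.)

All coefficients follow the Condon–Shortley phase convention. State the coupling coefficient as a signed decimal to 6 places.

triangle: 1!×0!×3!/5! = 6/120
(j±m)!: 1!×0!×1!×3!×1!×2! = 12
prefactor² = (2J+1)×Δ×N² = 12/5
  k=0: +1/(0!×1!×0!×1!×0!×2!) = 1/2
Σ = 1/2  ⇒  CG² = 12/5×(1/2)² = 3/5
CG = +√(3/5) = +0.774597

+0.774597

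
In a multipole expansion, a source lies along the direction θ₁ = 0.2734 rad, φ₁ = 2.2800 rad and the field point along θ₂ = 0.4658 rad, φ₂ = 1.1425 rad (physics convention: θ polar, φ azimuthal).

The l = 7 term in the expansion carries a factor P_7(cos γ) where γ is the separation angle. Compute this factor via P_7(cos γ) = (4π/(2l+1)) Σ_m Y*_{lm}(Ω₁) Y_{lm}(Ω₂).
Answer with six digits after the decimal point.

-0.321589

Summing Y*_{l m}(θ₁,φ₁)·Y_{l m}(θ₂,φ₂) over m ∈ [−7, 7]; prefactor 4π/(2·7+1) = 0.837758:
  [-7]  conj(Y_{7,-7})(Ω₁) = (-0.000051, -0.000013) ; Y_{7,-7}(Ω₂) = (-0.000264, -0.001825) ; Δ = (-0.000000, 0.000000)
  [-6]  conj(Y_{7,-6})(Ω₁) = (0.000308, 0.000626) ; Y_{7,-6}(Ω₂) = (0.011539, -0.007426) ; Δ = (0.000008, 0.000005)
  [-5]  conj(Y_{7,-5})(Ω₁) = (0.002290, -0.005350) ; Y_{7,-5}(Ω₂) = (0.052922, 0.033973) ; Δ = (0.000303, -0.000205)
  [-4]  conj(Y_{7,-4})(Ω₁) = (-0.032429, 0.010202) ; Y_{7,-4}(Ω₂) = (-0.027934, 0.194851) ; Δ = (-0.001082, -0.006604)
  [-3]  conj(Y_{7,-3})(Ω₁) = (0.119656, 0.074488) ; Y_{7,-3}(Ω₂) = (-0.398513, 0.117147) ; Δ = (-0.056411, -0.015667)
  [-2]  conj(Y_{7,-2})(Ω₁) = (-0.059900, -0.390027) ; Y_{7,-2}(Ω₂) = (-0.338304, -0.390262) ; Δ = (-0.131948, 0.155324)
  [-1]  conj(Y_{7,-1})(Ω₁) = (-0.410494, 0.478351) ; Y_{7,-1}(Ω₂) = (0.066272, -0.145154) ; Δ = (0.042231, 0.091286)
  [+0]  conj(Y_{7,0})(Ω₁) = (0.213265, -0.000000) ; Y_{7,0}(Ω₂) = (-0.422340, 0.000000) ; Δ = (-0.090070, 0.000000)
  [+1]  conj(Y_{7,1})(Ω₁) = (0.410494, 0.478351) ; Y_{7,1}(Ω₂) = (-0.066272, -0.145154) ; Δ = (0.042231, -0.091286)
  [+2]  conj(Y_{7,2})(Ω₁) = (-0.059900, 0.390027) ; Y_{7,2}(Ω₂) = (-0.338304, 0.390262) ; Δ = (-0.131948, -0.155324)
  [+3]  conj(Y_{7,3})(Ω₁) = (-0.119656, 0.074488) ; Y_{7,3}(Ω₂) = (0.398513, 0.117147) ; Δ = (-0.056411, 0.015667)
  [+4]  conj(Y_{7,4})(Ω₁) = (-0.032429, -0.010202) ; Y_{7,4}(Ω₂) = (-0.027934, -0.194851) ; Δ = (-0.001082, 0.006604)
  [+5]  conj(Y_{7,5})(Ω₁) = (-0.002290, -0.005350) ; Y_{7,5}(Ω₂) = (-0.052922, 0.033973) ; Δ = (0.000303, 0.000205)
  [+6]  conj(Y_{7,6})(Ω₁) = (0.000308, -0.000626) ; Y_{7,6}(Ω₂) = (0.011539, 0.007426) ; Δ = (0.000008, -0.000005)
  [+7]  conj(Y_{7,7})(Ω₁) = (0.000051, -0.000013) ; Y_{7,7}(Ω₂) = (0.000264, -0.001825) ; Δ = (-0.000000, -0.000000)
Accumulated sum (-0.383868, -0.000000); after 4π/(2l+1) scaling, (-0.321589, -0.000000) ⇒ P_7 = -0.321589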